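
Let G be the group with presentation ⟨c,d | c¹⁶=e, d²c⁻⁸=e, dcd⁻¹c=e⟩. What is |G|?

Enumerate words in the generators, reducing via the relations: the distinct elements are
  {c, d, e, cd, c², c³, c⁴, c⁵, c⁶, c⁷, c⁸, c⁹, c²d, c³d, c¹², c¹³, c¹¹, c¹⁰, c¹⁴, c¹⁵, c⁴d, c⁵d, c⁶d, c⁷d, d⁻¹, cd⁻¹, c²d⁻¹, c³d⁻¹, c⁴d⁻¹, c⁵d⁻¹, c⁶d⁻¹, c⁷d⁻¹}.
No further products give new elements, so |G| = 32.

Answer: 32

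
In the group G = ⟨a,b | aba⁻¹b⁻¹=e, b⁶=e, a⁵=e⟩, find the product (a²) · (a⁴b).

Compute (a²) · (a⁴b) by multiplying left to right and reducing via the relations at each step:
  (a²) · a⁴ = a
  a · b = ab

Answer: ab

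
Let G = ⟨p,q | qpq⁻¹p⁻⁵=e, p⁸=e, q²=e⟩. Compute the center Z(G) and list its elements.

An element z ∈ Z(G) iff z commutes with every generator.
For example p² is central: (p²)·p = p³ = p·(p²); (p²)·q = p²q = q·(p²).
Whereas p ∉ Z(G) since p·q = pq ≠ p⁵q = q·p.
Checking each of the 16 elements this way gives Z(G) = {e, p², p⁴, p⁶}, of order 4.

Answer: {e, p², p⁴, p⁶}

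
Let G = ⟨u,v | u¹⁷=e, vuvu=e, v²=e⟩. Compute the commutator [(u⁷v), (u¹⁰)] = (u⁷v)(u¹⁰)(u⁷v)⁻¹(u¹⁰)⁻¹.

[(u⁷v), (u¹⁰)] = (u⁷v)·(u¹⁰)·(u⁷v)⁻¹·(u¹⁰)⁻¹.
  (u⁷v) · (u¹⁰) = u¹⁴v
  (u¹⁴v) · (u⁷v) = u⁷
  (u⁷) · (u⁷) = u¹⁴

Answer: u¹⁴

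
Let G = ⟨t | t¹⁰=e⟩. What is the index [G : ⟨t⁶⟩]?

First find ord(t⁶) by computing successive powers:
  (t⁶)¹ = t⁶, (t⁶)² = t², (t⁶)³ = t⁸, (t⁶)⁴ = t⁴, (t⁶)⁵ = e.
So |⟨t⁶⟩| = ord(t⁶) = 5. With |G| = 10, by Lagrange [G : ⟨t⁶⟩] = 10/5 = 2.

Answer: 2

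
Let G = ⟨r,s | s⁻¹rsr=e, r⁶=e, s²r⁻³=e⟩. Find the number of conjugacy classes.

The conjugacy classes (representative and size) are:
  [e] (size 1), [r] (size 2), [r²] (size 2), [r³] (size 1), [rs⁻¹] (size 3), [r²s⁻¹] (size 3).
Class equation: 1 + 2 + 2 + 1 + 3 + 3 = 12 = |G|. So G has 6 conjugacy classes.

Answer: 6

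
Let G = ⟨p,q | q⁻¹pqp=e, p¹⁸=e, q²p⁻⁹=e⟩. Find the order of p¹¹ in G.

Compute successive powers until reaching e:
  (p¹¹)¹ = p¹¹, (p¹¹)² = p⁴, (p¹¹)³ = p¹⁵, (p¹¹)⁴ = p⁸, (p¹¹)⁵ = p, (p¹¹)⁶ = p¹², (p¹¹)⁷ = p⁵, (p¹¹)⁸ = p¹⁶, (p¹¹)⁹ = p⁹, (p¹¹)¹⁰ = p², (p¹¹)¹¹ = p¹³, (p¹¹)¹² = p⁶, (p¹¹)¹³ = p¹⁷, (p¹¹)¹⁴ = p¹⁰, (p¹¹)¹⁵ = p³, (p¹¹)¹⁶ = p¹⁴, (p¹¹)¹⁷ = p⁷, (p¹¹)¹⁸ = e.
The smallest positive k with (p¹¹)ᵏ = e is 18.

Answer: 18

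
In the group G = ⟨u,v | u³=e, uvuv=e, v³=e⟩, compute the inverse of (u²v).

The order of (u²v) is 3 (smallest k with (u²v)ᵏ = e), so (u²v)⁻¹ = (u²v)² = v²u.
Check: (u²v) · (v²u) → (u²v) · v² = u²;   (u²) · u = e, giving e as required.

Answer: v²u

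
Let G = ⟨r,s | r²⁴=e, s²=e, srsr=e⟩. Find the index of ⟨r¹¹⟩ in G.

First find ord(r¹¹) by computing successive powers:
  (r¹¹)¹ = r¹¹, (r¹¹)² = r²², (r¹¹)³ = r⁹, (r¹¹)⁴ = r²⁰, (r¹¹)⁵ = r⁷, (r¹¹)⁶ = r¹⁸, (r¹¹)⁷ = r⁵, (r¹¹)⁸ = r¹⁶, (r¹¹)⁹ = r³, (r¹¹)¹⁰ = r¹⁴, (r¹¹)¹¹ = r, (r¹¹)¹² = r¹², (r¹¹)¹³ = r²³, (r¹¹)¹⁴ = r¹⁰, (r¹¹)¹⁵ = r²¹, (r¹¹)¹⁶ = r⁸, (r¹¹)¹⁷ = r¹⁹, (r¹¹)¹⁸ = r⁶, (r¹¹)¹⁹ = r¹⁷, (r¹¹)²⁰ = r⁴, (r¹¹)²¹ = r¹⁵, (r¹¹)²² = r², (r¹¹)²³ = r¹³, (r¹¹)²⁴ = e.
So |⟨r¹¹⟩| = ord(r¹¹) = 24. With |G| = 48, by Lagrange [G : ⟨r¹¹⟩] = 48/24 = 2.

Answer: 2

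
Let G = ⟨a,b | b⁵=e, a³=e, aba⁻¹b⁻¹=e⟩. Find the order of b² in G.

Compute successive powers until reaching e:
  (b²)¹ = b², (b²)² = b⁴, (b²)³ = b, (b²)⁴ = b³, (b²)⁵ = e.
The smallest positive k with (b²)ᵏ = e is 5.

Answer: 5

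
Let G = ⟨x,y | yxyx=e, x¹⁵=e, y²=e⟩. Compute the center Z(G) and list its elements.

An element z ∈ Z(G) iff z commutes with every generator.
For example e is central: e·x = x = x·e; e·y = y = y·e.
Whereas x ∉ Z(G) since x·y = xy ≠ x¹⁴y = y·x.
Checking each of the 30 elements this way gives Z(G) = {e}, of order 1.

Answer: {e}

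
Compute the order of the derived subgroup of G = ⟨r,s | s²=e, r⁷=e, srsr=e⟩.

G' = [G, G] is generated by all commutators. The generator-pair commutators are: [r, s] = r².
The subgroup they normally generate is {e, r, r², r³, r⁴, r⁵, r⁶}, of order 7.
Check: |G/G'| = 14/7 = 2 is the order of the abelianisation.

Answer: 7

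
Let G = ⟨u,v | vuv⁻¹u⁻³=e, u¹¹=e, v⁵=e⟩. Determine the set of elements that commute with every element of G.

An element z ∈ Z(G) iff z commutes with every generator.
For example e is central: e·u = u = u·e; e·v = v = v·e.
Whereas u ∉ Z(G) since u·v = uv ≠ u³v = v·u.
Checking each of the 55 elements this way gives Z(G) = {e}, of order 1.

Answer: {e}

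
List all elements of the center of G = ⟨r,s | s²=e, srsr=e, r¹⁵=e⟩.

An element z ∈ Z(G) iff z commutes with every generator.
For example e is central: e·r = r = r·e; e·s = s = s·e.
Whereas r ∉ Z(G) since r·s = rs ≠ r¹⁴s = s·r.
Checking each of the 30 elements this way gives Z(G) = {e}, of order 1.

Answer: {e}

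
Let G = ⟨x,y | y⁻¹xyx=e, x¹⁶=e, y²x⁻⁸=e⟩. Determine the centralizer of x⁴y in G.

⟨x⁴y⟩ ⊆ C_G(x⁴y) since powers of x⁴y commute with x⁴y; so |C_G(x⁴y)| ≥ |⟨x⁴y⟩| = 4.
By orbit–stabilizer, |C_G(x⁴y)| = |G| / |conj. class of x⁴y| = 32 / 8 = 4.
The 4 elements commuting with x⁴y are {e, x⁸, x⁴y, x⁴y⁻¹}.

Answer: {e, x⁸, x⁴y, x⁴y⁻¹}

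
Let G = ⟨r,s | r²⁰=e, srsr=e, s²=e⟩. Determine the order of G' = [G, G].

G' = [G, G] is generated by all commutators. The generator-pair commutators are: [r, s] = r².
The subgroup they normally generate is {e, r², r⁴, r⁶, r⁸, r¹⁰, r¹², r¹⁴, r¹⁶, r¹⁸}, of order 10.
Check: |G/G'| = 40/10 = 4 is the order of the abelianisation.

Answer: 10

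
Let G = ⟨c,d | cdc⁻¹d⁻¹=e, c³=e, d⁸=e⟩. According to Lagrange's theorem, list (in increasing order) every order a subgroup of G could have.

|G| = 24 = 2³ · 3. By Lagrange's theorem the order of any subgroup divides 24; the divisors of 24 are 1, 2, 3, 4, 6, 8, 12, 24.

Answer: 1, 2, 3, 4, 6, 8, 12, 24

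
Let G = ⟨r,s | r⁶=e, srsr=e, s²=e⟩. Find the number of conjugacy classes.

The conjugacy classes (representative and size) are:
  [e] (size 1), [r⁵] (size 2), [r⁴] (size 2), [r³] (size 1), [s] (size 3), [r³s] (size 3).
Class equation: 1 + 2 + 2 + 1 + 3 + 3 = 12 = |G|. So G has 6 conjugacy classes.

Answer: 6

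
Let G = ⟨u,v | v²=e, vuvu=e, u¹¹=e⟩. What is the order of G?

Enumerate words in the generators, reducing via the relations: the distinct elements are
  {e, u, v, uv, u², u³, u⁴, u⁵, u⁶, u⁷, u⁸, u⁹, u²v, u³v, u¹⁰, u⁴v, u⁵v, u⁶v, u⁷v, u⁸v, u⁹v, u¹⁰v}.
No further products give new elements, so |G| = 22.

Answer: 22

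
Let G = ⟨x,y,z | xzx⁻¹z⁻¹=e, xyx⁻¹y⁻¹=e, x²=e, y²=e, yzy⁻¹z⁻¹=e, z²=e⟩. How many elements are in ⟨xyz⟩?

|⟨xyz⟩| equals the order of xyz. Compute successive powers until reaching e:
  (xyz)¹ = xyz, (xyz)² = e.
The smallest positive k with (xyz)ᵏ = e is 2, so |⟨xyz⟩| = 2.

Answer: 2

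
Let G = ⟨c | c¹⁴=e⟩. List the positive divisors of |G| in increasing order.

|G| = 14 = 2 · 7. By Lagrange's theorem the order of any subgroup divides 14; the divisors of 14 are 1, 2, 7, 14.

Answer: 1, 2, 7, 14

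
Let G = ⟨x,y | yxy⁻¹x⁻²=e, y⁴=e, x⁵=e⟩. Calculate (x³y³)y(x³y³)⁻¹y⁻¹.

[(x³y³), y] = (x³y³)·y·(x³y³)⁻¹·y⁻¹.
  (x³y³) · y = x³
  (x³) · (x⁴y) = x²y
  (x²y) · (y³) = x²

Answer: x²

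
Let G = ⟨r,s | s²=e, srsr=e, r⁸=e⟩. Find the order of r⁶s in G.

Compute successive powers until reaching e:
  (r⁶s)¹ = r⁶s, (r⁶s)² = e.
The smallest positive k with (r⁶s)ᵏ = e is 2.

Answer: 2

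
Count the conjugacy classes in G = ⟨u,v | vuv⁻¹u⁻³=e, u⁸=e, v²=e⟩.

The conjugacy classes (representative and size) are:
  [e] (size 1), [u³] (size 2), [u²] (size 2), [u⁴] (size 1), [u⁵] (size 2), [u⁴v] (size 4), [uv] (size 4).
Class equation: 1 + 2 + 2 + 1 + 2 + 4 + 4 = 16 = |G|. So G has 7 conjugacy classes.

Answer: 7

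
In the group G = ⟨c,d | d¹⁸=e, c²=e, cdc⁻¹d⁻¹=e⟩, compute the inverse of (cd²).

The order of (cd²) is 18 (smallest k with (cd²)ᵏ = e), so (cd²)⁻¹ = (cd²)¹⁷ = cd¹⁶.
Check: (cd²) · (cd¹⁶) → (cd²) · c = d²;   (d²) · d¹⁶ = e, giving e as required.

Answer: cd¹⁶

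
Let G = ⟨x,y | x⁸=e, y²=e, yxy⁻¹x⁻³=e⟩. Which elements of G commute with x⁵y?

⟨x⁵y⟩ ⊆ C_G(x⁵y) since powers of x⁵y commute with x⁵y; so |C_G(x⁵y)| ≥ |⟨x⁵y⟩| = 4.
By orbit–stabilizer, |C_G(x⁵y)| = |G| / |conj. class of x⁵y| = 16 / 4 = 4.
The 4 elements commuting with x⁵y are {e, x⁴, xy, x⁵y}.

Answer: {e, x⁴, xy, x⁵y}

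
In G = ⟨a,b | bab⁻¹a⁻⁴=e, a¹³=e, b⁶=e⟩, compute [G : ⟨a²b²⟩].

First find ord(a²b²) by computing successive powers:
  (a²b²)¹ = a²b², (a²b²)² = a⁸b⁴, (a²b²)³ = e.
So |⟨a²b²⟩| = ord(a²b²) = 3. With |G| = 78, by Lagrange [G : ⟨a²b²⟩] = 78/3 = 26.

Answer: 26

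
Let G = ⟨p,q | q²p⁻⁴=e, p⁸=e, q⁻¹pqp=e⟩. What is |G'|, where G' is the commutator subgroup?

G' = [G, G] is generated by all commutators. The generator-pair commutators are: [p, q] = p².
The subgroup they normally generate is {e, p², p⁴, p⁶}, of order 4.
Check: |G/G'| = 16/4 = 4 is the order of the abelianisation.

Answer: 4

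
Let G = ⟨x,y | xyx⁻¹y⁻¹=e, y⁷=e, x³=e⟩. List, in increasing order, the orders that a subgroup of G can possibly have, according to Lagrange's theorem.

|G| = 21 = 3 · 7. By Lagrange's theorem the order of any subgroup divides 21; the divisors of 21 are 1, 3, 7, 21.

Answer: 1, 3, 7, 21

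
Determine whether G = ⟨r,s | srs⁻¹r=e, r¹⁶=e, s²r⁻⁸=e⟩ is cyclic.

Every cyclic group is abelian. But r·s = rs while s·r = r⁷s⁻¹, so r·s ≠ s·r and G is not abelian. Hence G is not cyclic.

Answer: No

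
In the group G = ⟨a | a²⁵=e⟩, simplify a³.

Compute successive powers of a, reducing at each step:
  a²: a · a = a²
  a³: (a²) · a = a³

Answer: a³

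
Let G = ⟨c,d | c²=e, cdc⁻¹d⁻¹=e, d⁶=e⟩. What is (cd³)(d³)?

Compute (cd³) · (d³) by multiplying left to right and reducing via the relations at each step:
  (cd³) · d³ = c

Answer: c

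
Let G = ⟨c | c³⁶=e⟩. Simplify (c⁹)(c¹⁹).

Compute (c⁹) · (c¹⁹) by multiplying left to right and reducing via the relations at each step:
  (c⁹) · c¹⁹ = c²⁸

Answer: c²⁸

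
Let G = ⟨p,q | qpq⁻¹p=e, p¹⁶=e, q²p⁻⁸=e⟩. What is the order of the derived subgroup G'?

G' = [G, G] is generated by all commutators. The generator-pair commutators are: [p, q] = p².
The subgroup they normally generate is {e, p², p⁴, p⁶, p⁸, p¹⁰, p¹², p¹⁴}, of order 8.
Check: |G/G'| = 32/8 = 4 is the order of the abelianisation.

Answer: 8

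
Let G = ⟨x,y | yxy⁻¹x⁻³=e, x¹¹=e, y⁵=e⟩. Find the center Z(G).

An element z ∈ Z(G) iff z commutes with every generator.
For example e is central: e·x = x = x·e; e·y = y = y·e.
Whereas x ∉ Z(G) since x·y = xy ≠ x³y = y·x.
Checking each of the 55 elements this way gives Z(G) = {e}, of order 1.

Answer: {e}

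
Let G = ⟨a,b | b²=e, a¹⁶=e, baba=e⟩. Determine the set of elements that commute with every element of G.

An element z ∈ Z(G) iff z commutes with every generator.
For example a⁸ is central: (a⁸)·a = a⁹ = a·(a⁸); (a⁸)·b = a⁸b = b·(a⁸).
Whereas a ∉ Z(G) since a·b = ab ≠ a¹⁵b = b·a.
Checking each of the 32 elements this way gives Z(G) = {e, a⁸}, of order 2.

Answer: {e, a⁸}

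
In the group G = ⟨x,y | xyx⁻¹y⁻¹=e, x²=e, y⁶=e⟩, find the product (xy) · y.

Compute (xy) · y by multiplying left to right and reducing via the relations at each step:
  (xy) · y = xy²

Answer: xy²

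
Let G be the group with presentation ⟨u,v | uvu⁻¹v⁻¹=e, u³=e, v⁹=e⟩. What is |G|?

Enumerate words in the generators, reducing via the relations: the distinct elements are
  {e, u, v, uv, u², v², v³, v⁴, v⁵, v⁶, v⁷, v⁸, uv², uv³, uv⁴, uv⁵, uv⁶, uv⁷, uv⁸, u²v, u²v², u²v³, u²v⁴, u²v⁵, u²v⁶, u²v⁷, u²v⁸}.
No further products give new elements, so |G| = 27.

Answer: 27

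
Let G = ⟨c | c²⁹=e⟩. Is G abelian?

G has a single generator, so G is cyclic and hence abelian.

Answer: Yes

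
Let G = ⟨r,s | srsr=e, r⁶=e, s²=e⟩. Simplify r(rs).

Compute r · (rs) by multiplying left to right and reducing via the relations at each step:
  r · r = r²
  (r²) · s = r²s

Answer: r²s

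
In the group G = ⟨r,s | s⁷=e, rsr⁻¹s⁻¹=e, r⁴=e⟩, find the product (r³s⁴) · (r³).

Compute (r³s⁴) · (r³) by multiplying left to right and reducing via the relations at each step:
  (r³s⁴) · r³ = r²s⁴

Answer: r²s⁴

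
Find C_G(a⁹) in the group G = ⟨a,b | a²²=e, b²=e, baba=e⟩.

⟨a⁹⟩ ⊆ C_G(a⁹) since powers of a⁹ commute with a⁹; so |C_G(a⁹)| ≥ |⟨a⁹⟩| = 22.
By orbit–stabilizer, |C_G(a⁹)| = |G| / |conj. class of a⁹| = 44 / 2 = 22.
The 22 elements commuting with a⁹ are {e, a, a², a³, a⁴, a⁵, a⁶, a⁷, a⁸, a⁹, a¹⁰, a¹¹, a¹², a¹³, a¹⁴, a¹⁵, a¹⁶, a¹⁷, a¹⁸, a¹⁹, a²⁰, a²¹}.

Answer: {e, a, a², a³, a⁴, a⁵, a⁶, a⁷, a⁸, a⁹, a¹⁰, a¹¹, a¹², a¹³, a¹⁴, a¹⁵, a¹⁶, a¹⁷, a¹⁸, a¹⁹, a²⁰, a²¹}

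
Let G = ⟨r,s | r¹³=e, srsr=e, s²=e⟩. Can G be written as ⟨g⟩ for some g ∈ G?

Every cyclic group is abelian. But r·s = rs while s·r = r¹²s, so r·s ≠ s·r and G is not abelian. Hence G is not cyclic.

Answer: No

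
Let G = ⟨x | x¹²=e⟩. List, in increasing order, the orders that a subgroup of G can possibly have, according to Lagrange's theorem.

|G| = 12 = 2² · 3. By Lagrange's theorem the order of any subgroup divides 12; the divisors of 12 are 1, 2, 3, 4, 6, 12.

Answer: 1, 2, 3, 4, 6, 12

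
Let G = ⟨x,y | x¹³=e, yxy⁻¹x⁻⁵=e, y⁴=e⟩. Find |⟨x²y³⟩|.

|⟨x²y³⟩| equals the order of x²y³. Compute successive powers until reaching e:
  (x²y³)¹ = x²y³, (x²y³)² = x⁵y², (x²y³)³ = x³y, (x²y³)⁴ = e.
The smallest positive k with (x²y³)ᵏ = e is 4, so |⟨x²y³⟩| = 4.

Answer: 4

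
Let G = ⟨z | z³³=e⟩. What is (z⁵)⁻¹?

The order of (z⁵) is 33 (smallest k with (z⁵)ᵏ = e), so (z⁵)⁻¹ = (z⁵)³² = z²⁸.
Check: (z⁵) · (z²⁸) → (z⁵) · z²⁸ = e, giving e as required.

Answer: z²⁸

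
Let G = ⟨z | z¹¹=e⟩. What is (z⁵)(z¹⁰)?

Compute (z⁵) · (z¹⁰) by multiplying left to right and reducing via the relations at each step:
  (z⁵) · z¹⁰ = z⁴

Answer: z⁴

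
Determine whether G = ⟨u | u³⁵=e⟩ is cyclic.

|G| = 35. The element u has order 35 (its powers give 35 distinct elements), so ⟨u⟩ = G and G is cyclic.

Answer: Yes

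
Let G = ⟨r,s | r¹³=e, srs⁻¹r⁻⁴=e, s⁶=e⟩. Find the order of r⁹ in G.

Compute successive powers until reaching e:
  (r⁹)¹ = r⁹, (r⁹)² = r⁵, (r⁹)³ = r, (r⁹)⁴ = r¹⁰, (r⁹)⁵ = r⁶, (r⁹)⁶ = r², (r⁹)⁷ = r¹¹, (r⁹)⁸ = r⁷, (r⁹)⁹ = r³, (r⁹)¹⁰ = r¹², (r⁹)¹¹ = r⁸, (r⁹)¹² = r⁴, (r⁹)¹³ = e.
The smallest positive k with (r⁹)ᵏ = e is 13.

Answer: 13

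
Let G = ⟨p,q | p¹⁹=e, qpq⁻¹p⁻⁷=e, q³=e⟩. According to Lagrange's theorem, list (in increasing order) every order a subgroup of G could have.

|G| = 57 = 3 · 19. By Lagrange's theorem the order of any subgroup divides 57; the divisors of 57 are 1, 3, 19, 57.

Answer: 1, 3, 19, 57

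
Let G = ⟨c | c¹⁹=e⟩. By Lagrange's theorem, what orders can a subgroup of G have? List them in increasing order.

|G| = 19 = 19. By Lagrange's theorem the order of any subgroup divides 19; the divisors of 19 are 1, 19.

Answer: 1, 19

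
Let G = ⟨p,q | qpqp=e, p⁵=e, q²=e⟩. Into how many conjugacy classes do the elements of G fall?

The conjugacy classes (representative and size) are:
  [e] (size 1), [p] (size 2), [p²] (size 2), [q] (size 5).
Class equation: 1 + 2 + 2 + 5 = 10 = |G|. So G has 4 conjugacy classes.

Answer: 4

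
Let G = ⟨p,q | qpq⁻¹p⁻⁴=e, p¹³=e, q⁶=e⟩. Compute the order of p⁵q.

Compute successive powers until reaching e:
  (p⁵q)¹ = p⁵q, (p⁵q)² = p¹²q², (p⁵q)³ = pq³, (p⁵q)⁴ = p⁹q⁴, (p⁵q)⁵ = p²q⁵, (p⁵q)⁶ = e.
The smallest positive k with (p⁵q)ᵏ = e is 6.

Answer: 6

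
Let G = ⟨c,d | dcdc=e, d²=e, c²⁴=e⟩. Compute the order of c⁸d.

Compute successive powers until reaching e:
  (c⁸d)¹ = c⁸d, (c⁸d)² = e.
The smallest positive k with (c⁸d)ᵏ = e is 2.

Answer: 2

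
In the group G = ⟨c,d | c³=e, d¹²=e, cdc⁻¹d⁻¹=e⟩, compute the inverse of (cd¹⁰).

The order of (cd¹⁰) is 6 (smallest k with (cd¹⁰)ᵏ = e), so (cd¹⁰)⁻¹ = (cd¹⁰)⁵ = c²d².
Check: (cd¹⁰) · (c²d²) → (cd¹⁰) · c² = d¹⁰;   (d¹⁰) · d² = e, giving e as required.

Answer: c²d²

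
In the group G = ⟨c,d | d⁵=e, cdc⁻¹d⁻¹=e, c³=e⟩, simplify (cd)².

Compute successive powers of (cd), reducing at each step:
  (cd)²: (cd) · c = c²d;   (c²d) · d = c²d²

Answer: c²d²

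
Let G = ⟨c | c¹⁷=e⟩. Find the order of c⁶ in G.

Compute successive powers until reaching e:
  (c⁶)¹ = c⁶, (c⁶)² = c¹², (c⁶)³ = c, (c⁶)⁴ = c⁷, (c⁶)⁵ = c¹³, (c⁶)⁶ = c², (c⁶)⁷ = c⁸, (c⁶)⁸ = c¹⁴, (c⁶)⁹ = c³, (c⁶)¹⁰ = c⁹, (c⁶)¹¹ = c¹⁵, (c⁶)¹² = c⁴, (c⁶)¹³ = c¹⁰, (c⁶)¹⁴ = c¹⁶, (c⁶)¹⁵ = c⁵, (c⁶)¹⁶ = c¹¹, (c⁶)¹⁷ = e.
The smallest positive k with (c⁶)ᵏ = e is 17.

Answer: 17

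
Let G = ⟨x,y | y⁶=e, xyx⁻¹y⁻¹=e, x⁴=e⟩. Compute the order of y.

Compute successive powers until reaching e:
  y¹ = y, y² = y², y³ = y³, y⁴ = y⁴, y⁵ = y⁵, y⁶ = e.
The smallest positive k with yᵏ = e is 6.

Answer: 6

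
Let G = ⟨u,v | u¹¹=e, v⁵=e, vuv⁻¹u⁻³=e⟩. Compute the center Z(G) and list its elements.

An element z ∈ Z(G) iff z commutes with every generator.
For example e is central: e·u = u = u·e; e·v = v = v·e.
Whereas u ∉ Z(G) since u·v = uv ≠ u³v = v·u.
Checking each of the 55 elements this way gives Z(G) = {e}, of order 1.

Answer: {e}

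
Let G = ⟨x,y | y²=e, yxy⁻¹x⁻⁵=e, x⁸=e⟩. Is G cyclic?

Every cyclic group is abelian. But x·y = xy while y·x = x⁵y, so x·y ≠ y·x and G is not abelian. Hence G is not cyclic.

Answer: No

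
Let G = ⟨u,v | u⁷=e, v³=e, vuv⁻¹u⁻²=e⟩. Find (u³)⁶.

Compute successive powers of (u³), reducing at each step:
  (u³)²: (u³) · u³ = u⁶
  (u³)³: (u⁶) · u³ = u²
  (u³)⁴: (u²) · u³ = u⁵
  (u³)⁵: (u⁵) · u³ = u
  (u³)⁶: u · u³ = u⁴

Answer: u⁴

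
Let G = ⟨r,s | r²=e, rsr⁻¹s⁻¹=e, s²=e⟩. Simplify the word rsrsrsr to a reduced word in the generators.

Multiply left to right, reducing at each step:
  r · s = rs
  (rs) · r = s
  s · s = e
  e · r = r
  r · s = rs
  (rs) · r = s

Answer: s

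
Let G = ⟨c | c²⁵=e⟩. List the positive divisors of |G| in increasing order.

|G| = 25 = 5². By Lagrange's theorem the order of any subgroup divides 25; the divisors of 25 are 1, 5, 25.

Answer: 1, 5, 25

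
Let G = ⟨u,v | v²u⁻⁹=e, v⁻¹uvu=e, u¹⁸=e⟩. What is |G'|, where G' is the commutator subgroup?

G' = [G, G] is generated by all commutators. The generator-pair commutators are: [u, v] = u².
The subgroup they normally generate is {e, u², u⁴, u⁶, u⁸, u¹⁰, u¹², u¹⁴, u¹⁶}, of order 9.
Check: |G/G'| = 36/9 = 4 is the order of the abelianisation.

Answer: 9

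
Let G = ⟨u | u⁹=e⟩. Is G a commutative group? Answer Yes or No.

G has a single generator, so G is cyclic and hence abelian.

Answer: Yes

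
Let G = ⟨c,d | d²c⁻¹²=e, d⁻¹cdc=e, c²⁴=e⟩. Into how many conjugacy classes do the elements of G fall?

The conjugacy classes (representative and size) are:
  [e] (size 1), [c] (size 2), [c²] (size 2), [c³] (size 2), [c⁴] (size 2), [c⁵] (size 2), [c¹⁸] (size 2), [c⁷] (size 2), [c¹⁶] (size 2), [c¹⁵] (size 2), [c¹⁴] (size 2), [c¹³] (size 2), [c¹²] (size 1), [c⁶d] (size 12), [c⁵d⁻¹] (size 12).
Class equation: 1 + 2 + 2 + 2 + 2 + 2 + 2 + 2 + 2 + 2 + 2 + 2 + 1 + 12 + 12 = 48 = |G|. So G has 15 conjugacy classes.

Answer: 15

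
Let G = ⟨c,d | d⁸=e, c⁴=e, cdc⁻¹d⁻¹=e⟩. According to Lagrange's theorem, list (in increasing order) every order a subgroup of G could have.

|G| = 32 = 2⁵. By Lagrange's theorem the order of any subgroup divides 32; the divisors of 32 are 1, 2, 4, 8, 16, 32.

Answer: 1, 2, 4, 8, 16, 32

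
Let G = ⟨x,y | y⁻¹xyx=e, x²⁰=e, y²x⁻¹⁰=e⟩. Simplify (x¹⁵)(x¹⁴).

Compute (x¹⁵) · (x¹⁴) by multiplying left to right and reducing via the relations at each step:
  (x¹⁵) · x¹⁴ = x⁹

Answer: x⁹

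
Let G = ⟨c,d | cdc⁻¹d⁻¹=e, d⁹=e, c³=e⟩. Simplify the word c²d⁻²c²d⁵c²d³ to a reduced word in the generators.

Multiply left to right, reducing at each step:
  (c²) · d⁻² = c²d⁷
  (c²d⁷) · c² = cd⁷
  (cd⁷) · d⁵ = cd³
  (cd³) · c² = d³
  (d³) · d³ = d⁶

Answer: d⁶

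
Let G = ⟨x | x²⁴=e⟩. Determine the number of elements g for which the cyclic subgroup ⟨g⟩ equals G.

G is cyclic of order 24. An element generates G iff its order is 24, and a cyclic group of order 24 has exactly φ(24) = 8 such elements.

Answer: 8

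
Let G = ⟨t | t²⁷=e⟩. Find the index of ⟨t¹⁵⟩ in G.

First find ord(t¹⁵) by computing successive powers:
  (t¹⁵)¹ = t¹⁵, (t¹⁵)² = t³, (t¹⁵)³ = t¹⁸, (t¹⁵)⁴ = t⁶, (t¹⁵)⁵ = t²¹, (t¹⁵)⁶ = t⁹, (t¹⁵)⁷ = t²⁴, (t¹⁵)⁸ = t¹², (t¹⁵)⁹ = e.
So |⟨t¹⁵⟩| = ord(t¹⁵) = 9. With |G| = 27, by Lagrange [G : ⟨t¹⁵⟩] = 27/9 = 3.

Answer: 3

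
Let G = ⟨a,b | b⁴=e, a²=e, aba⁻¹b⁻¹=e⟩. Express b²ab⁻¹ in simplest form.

Multiply left to right, reducing at each step:
  (b²) · a = ab²
  (ab²) · b⁻¹ = ab

Answer: ab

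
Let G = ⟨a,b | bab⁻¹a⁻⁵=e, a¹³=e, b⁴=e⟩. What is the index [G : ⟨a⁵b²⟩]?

First find ord(a⁵b²) by computing successive powers:
  (a⁵b²)¹ = a⁵b², (a⁵b²)² = e.
So |⟨a⁵b²⟩| = ord(a⁵b²) = 2. With |G| = 52, by Lagrange [G : ⟨a⁵b²⟩] = 52/2 = 26.

Answer: 26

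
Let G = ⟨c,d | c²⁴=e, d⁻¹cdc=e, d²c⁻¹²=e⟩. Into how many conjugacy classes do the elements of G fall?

The conjugacy classes (representative and size) are:
  [e] (size 1), [c] (size 2), [c²] (size 2), [c³] (size 2), [c⁴] (size 2), [c⁵] (size 2), [c¹⁸] (size 2), [c⁷] (size 2), [c¹⁶] (size 2), [c¹⁵] (size 2), [c¹⁴] (size 2), [c¹³] (size 2), [c¹²] (size 1), [c⁶d] (size 12), [c⁵d⁻¹] (size 12).
Class equation: 1 + 2 + 2 + 2 + 2 + 2 + 2 + 2 + 2 + 2 + 2 + 2 + 1 + 12 + 12 = 48 = |G|. So G has 15 conjugacy classes.

Answer: 15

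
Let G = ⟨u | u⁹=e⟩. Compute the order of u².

Compute successive powers until reaching e:
  (u²)¹ = u², (u²)² = u⁴, (u²)³ = u⁶, (u²)⁴ = u⁸, (u²)⁵ = u, (u²)⁶ = u³, (u²)⁷ = u⁵, (u²)⁸ = u⁷, (u²)⁹ = e.
The smallest positive k with (u²)ᵏ = e is 9.

Answer: 9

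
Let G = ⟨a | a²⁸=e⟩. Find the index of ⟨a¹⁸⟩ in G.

First find ord(a¹⁸) by computing successive powers:
  (a¹⁸)¹ = a¹⁸, (a¹⁸)² = a⁸, (a¹⁸)³ = a²⁶, (a¹⁸)⁴ = a¹⁶, (a¹⁸)⁵ = a⁶, (a¹⁸)⁶ = a²⁴, (a¹⁸)⁷ = a¹⁴, (a¹⁸)⁸ = a⁴, (a¹⁸)⁹ = a²², (a¹⁸)¹⁰ = a¹², (a¹⁸)¹¹ = a², (a¹⁸)¹² = a²⁰, (a¹⁸)¹³ = a¹⁰, (a¹⁸)¹⁴ = e.
So |⟨a¹⁸⟩| = ord(a¹⁸) = 14. With |G| = 28, by Lagrange [G : ⟨a¹⁸⟩] = 28/14 = 2.

Answer: 2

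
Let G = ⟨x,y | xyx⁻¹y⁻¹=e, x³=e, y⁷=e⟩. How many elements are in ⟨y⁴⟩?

|⟨y⁴⟩| equals the order of y⁴. Compute successive powers until reaching e:
  (y⁴)¹ = y⁴, (y⁴)² = y, (y⁴)³ = y⁵, (y⁴)⁴ = y², (y⁴)⁵ = y⁶, (y⁴)⁶ = y³, (y⁴)⁷ = e.
The smallest positive k with (y⁴)ᵏ = e is 7, so |⟨y⁴⟩| = 7.

Answer: 7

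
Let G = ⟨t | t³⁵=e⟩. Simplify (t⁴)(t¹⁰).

Compute (t⁴) · (t¹⁰) by multiplying left to right and reducing via the relations at each step:
  (t⁴) · t¹⁰ = t¹⁴

Answer: t¹⁴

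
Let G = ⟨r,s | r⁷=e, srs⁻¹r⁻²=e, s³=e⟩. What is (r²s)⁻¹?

The order of (r²s) is 3 (smallest k with (r²s)ᵏ = e), so (r²s)⁻¹ = (r²s)² = r⁶s².
Check: (r²s) · (r⁶s²) → (r²s) · r⁶ = s;   s · s² = e, giving e as required.

Answer: r⁶s²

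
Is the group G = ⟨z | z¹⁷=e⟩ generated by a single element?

|G| = 17. The element z has order 17 (its powers give 17 distinct elements), so ⟨z⟩ = G and G is cyclic.

Answer: Yes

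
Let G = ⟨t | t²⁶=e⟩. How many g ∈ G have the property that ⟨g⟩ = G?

G is cyclic of order 26. An element generates G iff its order is 26, and a cyclic group of order 26 has exactly φ(26) = 12 such elements.

Answer: 12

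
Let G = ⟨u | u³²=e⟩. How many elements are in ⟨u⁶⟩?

|⟨u⁶⟩| equals the order of u⁶. Compute successive powers until reaching e:
  (u⁶)¹ = u⁶, (u⁶)² = u¹², (u⁶)³ = u¹⁸, (u⁶)⁴ = u²⁴, (u⁶)⁵ = u³⁰, (u⁶)⁶ = u⁴, (u⁶)⁷ = u¹⁰, (u⁶)⁸ = u¹⁶, (u⁶)⁹ = u²², (u⁶)¹⁰ = u²⁸, (u⁶)¹¹ = u², (u⁶)¹² = u⁸, (u⁶)¹³ = u¹⁴, (u⁶)¹⁴ = u²⁰, (u⁶)¹⁵ = u²⁶, (u⁶)¹⁶ = e.
The smallest positive k with (u⁶)ᵏ = e is 16, so |⟨u⁶⟩| = 16.

Answer: 16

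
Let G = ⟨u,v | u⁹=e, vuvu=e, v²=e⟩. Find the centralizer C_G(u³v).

⟨u³v⟩ ⊆ C_G(u³v) since powers of u³v commute with u³v; so |C_G(u³v)| ≥ |⟨u³v⟩| = 2.
By orbit–stabilizer, |C_G(u³v)| = |G| / |conj. class of u³v| = 18 / 9 = 2.
The 2 elements commuting with u³v are {e, u³v}.

Answer: {e, u³v}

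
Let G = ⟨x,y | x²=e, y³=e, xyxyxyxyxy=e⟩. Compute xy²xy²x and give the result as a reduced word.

Multiply left to right, reducing at each step:
  x · y² = xy²
  (xy²) · x = xy²x
  (xy²x) · y² = xy²xy²
  (xy²xy²) · x = xy²xy²x

Answer: xy²xy²x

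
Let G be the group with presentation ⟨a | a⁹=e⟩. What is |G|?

G is generated by a single element, so G is cyclic. The relator gives a⁹ = e and no smaller power is forced to be e, so the 9 powers {a, e, a², a³, a⁴, a⁵, a⁶, a⁷, a⁸} are distinct. Hence |G| = 9.

Answer: 9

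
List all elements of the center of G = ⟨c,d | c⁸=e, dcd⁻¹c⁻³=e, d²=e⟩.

An element z ∈ Z(G) iff z commutes with every generator.
For example c⁴ is central: (c⁴)·c = c⁵ = c·(c⁴); (c⁴)·d = c⁴d = d·(c⁴).
Whereas c ∉ Z(G) since c·d = cd ≠ c³d = d·c.
Checking each of the 16 elements this way gives Z(G) = {e, c⁴}, of order 2.

Answer: {e, c⁴}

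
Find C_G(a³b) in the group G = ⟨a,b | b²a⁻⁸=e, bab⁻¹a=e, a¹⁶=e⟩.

⟨a³b⟩ ⊆ C_G(a³b) since powers of a³b commute with a³b; so |C_G(a³b)| ≥ |⟨a³b⟩| = 4.
By orbit–stabilizer, |C_G(a³b)| = |G| / |conj. class of a³b| = 32 / 8 = 4.
The 4 elements commuting with a³b are {e, a⁸, a³b, a³b⁻¹}.

Answer: {e, a⁸, a³b, a³b⁻¹}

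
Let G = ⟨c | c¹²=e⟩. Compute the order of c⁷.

Compute successive powers until reaching e:
  (c⁷)¹ = c⁷, (c⁷)² = c², (c⁷)³ = c⁹, (c⁷)⁴ = c⁴, (c⁷)⁵ = c¹¹, (c⁷)⁶ = c⁶, (c⁷)⁷ = c, (c⁷)⁸ = c⁸, (c⁷)⁹ = c³, (c⁷)¹⁰ = c¹⁰, (c⁷)¹¹ = c⁵, (c⁷)¹² = e.
The smallest positive k with (c⁷)ᵏ = e is 12.

Answer: 12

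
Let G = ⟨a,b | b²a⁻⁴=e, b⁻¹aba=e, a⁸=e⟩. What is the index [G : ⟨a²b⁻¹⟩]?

First find ord(a²b⁻¹) by computing successive powers:
  (a²b⁻¹)¹ = a²b⁻¹, (a²b⁻¹)² = a⁴, (a²b⁻¹)³ = a²b, (a²b⁻¹)⁴ = e.
So |⟨a²b⁻¹⟩| = ord(a²b⁻¹) = 4. With |G| = 16, by Lagrange [G : ⟨a²b⁻¹⟩] = 16/4 = 4.

Answer: 4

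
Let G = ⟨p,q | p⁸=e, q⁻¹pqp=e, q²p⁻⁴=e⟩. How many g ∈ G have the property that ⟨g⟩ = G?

⟨g⟩ = G would require ord(g) = |G| = 16, but the maximum element order in G is 8 < 16. So G is not cyclic and no single element generates it: the count is 0.

Answer: 0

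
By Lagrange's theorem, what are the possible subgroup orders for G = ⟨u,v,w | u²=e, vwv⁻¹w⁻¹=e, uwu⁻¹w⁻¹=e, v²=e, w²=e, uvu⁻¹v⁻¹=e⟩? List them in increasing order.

|G| = 8 = 2³. By Lagrange's theorem the order of any subgroup divides 8; the divisors of 8 are 1, 2, 4, 8.

Answer: 1, 2, 4, 8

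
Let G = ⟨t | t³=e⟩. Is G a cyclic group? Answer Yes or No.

|G| = 3. The element t has order 3 (its powers give 3 distinct elements), so ⟨t⟩ = G and G is cyclic.

Answer: Yes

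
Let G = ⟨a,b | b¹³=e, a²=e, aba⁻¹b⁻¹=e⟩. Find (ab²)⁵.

Compute successive powers of (ab²), reducing at each step:
  (ab²)²: (ab²) · a = b²;   (b²) · b² = b⁴
  (ab²)³: (b⁴) · a = ab⁴;   (ab⁴) · b² = ab⁶
  (ab²)⁴: (ab⁶) · a = b⁶;   (b⁶) · b² = b⁸
  (ab²)⁵: (b⁸) · a = ab⁸;   (ab⁸) · b² = ab¹⁰

Answer: ab¹⁰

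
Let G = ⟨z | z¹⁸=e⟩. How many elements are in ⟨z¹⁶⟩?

|⟨z¹⁶⟩| equals the order of z¹⁶. Compute successive powers until reaching e:
  (z¹⁶)¹ = z¹⁶, (z¹⁶)² = z¹⁴, (z¹⁶)³ = z¹², (z¹⁶)⁴ = z¹⁰, (z¹⁶)⁵ = z⁸, (z¹⁶)⁶ = z⁶, (z¹⁶)⁷ = z⁴, (z¹⁶)⁸ = z², (z¹⁶)⁹ = e.
The smallest positive k with (z¹⁶)ᵏ = e is 9, so |⟨z¹⁶⟩| = 9.

Answer: 9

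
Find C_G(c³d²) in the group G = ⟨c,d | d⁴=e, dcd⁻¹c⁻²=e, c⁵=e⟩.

⟨c³d²⟩ ⊆ C_G(c³d²) since powers of c³d² commute with c³d²; so |C_G(c³d²)| ≥ |⟨c³d²⟩| = 2.
By orbit–stabilizer, |C_G(c³d²)| = |G| / |conj. class of c³d²| = 20 / 5 = 4.
The 4 elements commuting with c³d² are {e, cd, c²d³, c³d²}.

Answer: {e, cd, c²d³, c³d²}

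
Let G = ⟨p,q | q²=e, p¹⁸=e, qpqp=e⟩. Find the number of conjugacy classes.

The conjugacy classes (representative and size) are:
  [e] (size 1), [p] (size 2), [p²] (size 2), [p³] (size 2), [p¹⁴] (size 2), [p⁵] (size 2), [p¹²] (size 2), [p⁷] (size 2), [p¹⁰] (size 2), [p⁹] (size 1), [p¹⁰q] (size 9), [pq] (size 9).
Class equation: 1 + 2 + 2 + 2 + 2 + 2 + 2 + 2 + 2 + 1 + 9 + 9 = 36 = |G|. So G has 12 conjugacy classes.

Answer: 12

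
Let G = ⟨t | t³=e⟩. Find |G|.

G is generated by a single element, so G is cyclic. The relator gives t³ = e and no smaller power is forced to be e, so the 3 powers {e, t, t²} are distinct. Hence |G| = 3.

Answer: 3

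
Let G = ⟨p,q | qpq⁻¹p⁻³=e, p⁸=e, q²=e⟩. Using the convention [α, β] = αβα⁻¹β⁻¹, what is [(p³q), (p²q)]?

[(p³q), (p²q)] = (p³q)·(p²q)·(p³q)⁻¹·(p²q)⁻¹.
  (p³q) · (p²q) = p
  p · (p⁷q) = q
  q · (p²q) = p⁶

Answer: p⁶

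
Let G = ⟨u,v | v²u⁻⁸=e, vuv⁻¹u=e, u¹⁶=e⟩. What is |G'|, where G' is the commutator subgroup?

G' = [G, G] is generated by all commutators. The generator-pair commutators are: [u, v] = u².
The subgroup they normally generate is {e, u², u⁴, u⁶, u⁸, u¹⁰, u¹², u¹⁴}, of order 8.
Check: |G/G'| = 32/8 = 4 is the order of the abelianisation.

Answer: 8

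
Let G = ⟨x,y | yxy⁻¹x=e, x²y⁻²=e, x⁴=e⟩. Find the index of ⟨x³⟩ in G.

First find ord(x³) by computing successive powers:
  (x³)¹ = x³, (x³)² = x², (x³)³ = x, (x³)⁴ = e.
So |⟨x³⟩| = ord(x³) = 4. With |G| = 8, by Lagrange [G : ⟨x³⟩] = 8/4 = 2.

Answer: 2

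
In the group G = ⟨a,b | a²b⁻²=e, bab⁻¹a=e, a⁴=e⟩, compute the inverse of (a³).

The order of (a³) is 4 (smallest k with (a³)ᵏ = e), so (a³)⁻¹ = (a³)³ = a.
Check: (a³) · a → (a³) · a = e, giving e as required.

Answer: a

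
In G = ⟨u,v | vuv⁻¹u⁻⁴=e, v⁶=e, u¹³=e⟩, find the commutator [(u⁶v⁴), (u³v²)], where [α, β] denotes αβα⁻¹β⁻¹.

[(u⁶v⁴), (u³v²)] = (u⁶v⁴)·(u³v²)·(u⁶v⁴)⁻¹·(u³v²)⁻¹.
  (u⁶v⁴) · (u³v²) = u⁷
  (u⁷) · (u⁸v²) = u²v²
  (u²v²) · (u¹²v⁴) = u¹²

Answer: u¹²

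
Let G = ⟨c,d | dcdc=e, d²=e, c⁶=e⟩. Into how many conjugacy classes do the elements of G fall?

The conjugacy classes (representative and size) are:
  [e] (size 1), [c⁵] (size 2), [c⁴] (size 2), [c³] (size 1), [d] (size 3), [c³d] (size 3).
Class equation: 1 + 2 + 2 + 1 + 3 + 3 = 12 = |G|. So G has 6 conjugacy classes.

Answer: 6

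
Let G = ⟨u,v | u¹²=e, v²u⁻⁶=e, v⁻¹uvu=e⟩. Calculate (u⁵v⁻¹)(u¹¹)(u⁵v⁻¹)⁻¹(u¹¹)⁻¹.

[(u⁵v⁻¹), (u¹¹)] = (u⁵v⁻¹)·(u¹¹)·(u⁵v⁻¹)⁻¹·(u¹¹)⁻¹.
  (u⁵v⁻¹) · (u¹¹) = v
  v · (u⁵v) = u
  u · u = u²

Answer: u²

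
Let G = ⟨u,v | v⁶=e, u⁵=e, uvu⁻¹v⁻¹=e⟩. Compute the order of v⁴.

Compute successive powers until reaching e:
  (v⁴)¹ = v⁴, (v⁴)² = v², (v⁴)³ = e.
The smallest positive k with (v⁴)ᵏ = e is 3.

Answer: 3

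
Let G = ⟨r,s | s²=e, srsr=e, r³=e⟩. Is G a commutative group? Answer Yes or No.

r·s = rs but s·r = r²s, so r·s ≠ s·r and G is not abelian.

Answer: No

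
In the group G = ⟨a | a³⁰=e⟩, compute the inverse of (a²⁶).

The order of (a²⁶) is 15 (smallest k with (a²⁶)ᵏ = e), so (a²⁶)⁻¹ = (a²⁶)¹⁴ = a⁴.
Check: (a²⁶) · (a⁴) → (a²⁶) · a⁴ = e, giving e as required.

Answer: a⁴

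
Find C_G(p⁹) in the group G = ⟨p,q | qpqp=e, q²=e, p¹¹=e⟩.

⟨p⁹⟩ ⊆ C_G(p⁹) since powers of p⁹ commute with p⁹; so |C_G(p⁹)| ≥ |⟨p⁹⟩| = 11.
By orbit–stabilizer, |C_G(p⁹)| = |G| / |conj. class of p⁹| = 22 / 2 = 11.
The 11 elements commuting with p⁹ are {e, p, p², p³, p⁴, p⁵, p⁶, p⁷, p⁸, p⁹, p¹⁰}.

Answer: {e, p, p², p³, p⁴, p⁵, p⁶, p⁷, p⁸, p⁹, p¹⁰}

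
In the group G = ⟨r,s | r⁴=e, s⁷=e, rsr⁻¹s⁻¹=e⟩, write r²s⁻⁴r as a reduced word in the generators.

Multiply left to right, reducing at each step:
  (r²) · s⁻⁴ = r²s³
  (r²s³) · r = r³s³

Answer: r³s³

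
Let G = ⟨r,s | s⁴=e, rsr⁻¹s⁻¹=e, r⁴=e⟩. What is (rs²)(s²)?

Compute (rs²) · (s²) by multiplying left to right and reducing via the relations at each step:
  (rs²) · s² = r

Answer: r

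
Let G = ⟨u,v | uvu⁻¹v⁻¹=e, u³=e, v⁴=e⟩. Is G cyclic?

|G| = 12. The element uv has order 12 (its powers give 12 distinct elements), so ⟨uv⟩ = G and G is cyclic.

Answer: Yes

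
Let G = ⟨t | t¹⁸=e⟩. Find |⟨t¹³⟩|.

|⟨t¹³⟩| equals the order of t¹³. Compute successive powers until reaching e:
  (t¹³)¹ = t¹³, (t¹³)² = t⁸, (t¹³)³ = t³, (t¹³)⁴ = t¹⁶, (t¹³)⁵ = t¹¹, (t¹³)⁶ = t⁶, (t¹³)⁷ = t, (t¹³)⁸ = t¹⁴, (t¹³)⁹ = t⁹, (t¹³)¹⁰ = t⁴, (t¹³)¹¹ = t¹⁷, (t¹³)¹² = t¹², (t¹³)¹³ = t⁷, (t¹³)¹⁴ = t², (t¹³)¹⁵ = t¹⁵, (t¹³)¹⁶ = t¹⁰, (t¹³)¹⁷ = t⁵, (t¹³)¹⁸ = e.
The smallest positive k with (t¹³)ᵏ = e is 18, so |⟨t¹³⟩| = 18.

Answer: 18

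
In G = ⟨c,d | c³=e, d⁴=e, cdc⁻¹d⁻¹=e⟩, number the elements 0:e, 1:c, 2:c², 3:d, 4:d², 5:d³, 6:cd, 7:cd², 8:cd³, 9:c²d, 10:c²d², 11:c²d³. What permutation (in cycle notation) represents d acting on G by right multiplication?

(0 3 4 5)(1 6 7 8)(2 9 10 11)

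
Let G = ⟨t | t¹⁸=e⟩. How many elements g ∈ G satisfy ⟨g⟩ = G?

G is cyclic of order 18. An element generates G iff its order is 18, and a cyclic group of order 18 has exactly φ(18) = 6 such elements.

Answer: 6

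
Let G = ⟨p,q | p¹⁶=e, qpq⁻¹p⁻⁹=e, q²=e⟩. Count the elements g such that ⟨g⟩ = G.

⟨g⟩ = G would require ord(g) = |G| = 32, but the maximum element order in G is 16 < 32. So G is not cyclic and no single element generates it: the count is 0.

Answer: 0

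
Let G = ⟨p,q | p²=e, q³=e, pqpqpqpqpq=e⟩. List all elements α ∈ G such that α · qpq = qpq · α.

⟨qpq⟩ ⊆ C_G(qpq) since powers of qpq commute with qpq; so |C_G(qpq)| ≥ |⟨qpq⟩| = 5.
By orbit–stabilizer, |C_G(qpq)| = |G| / |conj. class of qpq| = 60 / 12 = 5.
The 5 elements commuting with qpq are {e, q²pq², qpq, q²pqpq², qpq²pq}.

Answer: {e, q²pq², qpq, q²pqpq², qpq²pq}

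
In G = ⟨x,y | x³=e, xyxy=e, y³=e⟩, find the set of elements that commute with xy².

⟨xy²⟩ ⊆ C_G(xy²) since powers of xy² commute with xy²; so |C_G(xy²)| ≥ |⟨xy²⟩| = 3.
By orbit–stabilizer, |C_G(xy²)| = |G| / |conj. class of xy²| = 12 / 4 = 3.
The 3 elements commuting with xy² are {e, xy², yx²}.

Answer: {e, xy², yx²}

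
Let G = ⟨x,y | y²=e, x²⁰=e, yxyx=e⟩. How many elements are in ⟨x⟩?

|⟨x⟩| equals the order of x. Compute successive powers until reaching e:
  x¹ = x, x² = x², x³ = x³, x⁴ = x⁴, x⁵ = x⁵, x⁶ = x⁶, x⁷ = x⁷, x⁸ = x⁸, x⁹ = x⁹, x¹⁰ = x¹⁰, x¹¹ = x¹¹, x¹² = x¹², x¹³ = x¹³, x¹⁴ = x¹⁴, x¹⁵ = x¹⁵, x¹⁶ = x¹⁶, x¹⁷ = x¹⁷, x¹⁸ = x¹⁸, x¹⁹ = x¹⁹, x²⁰ = e.
The smallest positive k with xᵏ = e is 20, so |⟨x⟩| = 20.

Answer: 20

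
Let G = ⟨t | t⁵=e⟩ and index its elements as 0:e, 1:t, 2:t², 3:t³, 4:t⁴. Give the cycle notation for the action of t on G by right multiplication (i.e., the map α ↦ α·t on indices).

(0 1 2 3 4)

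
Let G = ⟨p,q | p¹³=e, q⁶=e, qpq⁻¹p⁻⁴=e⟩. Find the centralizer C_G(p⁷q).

⟨p⁷q⟩ ⊆ C_G(p⁷q) since powers of p⁷q commute with p⁷q; so |C_G(p⁷q)| ≥ |⟨p⁷q⟩| = 6.
By orbit–stabilizer, |C_G(p⁷q)| = |G| / |conj. class of p⁷q| = 78 / 13 = 6.
The 6 elements commuting with p⁷q are {e, p⁷q, p⁴q³, p⁸q⁵, p⁹q², p¹⁰q⁴}.

Answer: {e, p⁷q, p⁴q³, p⁸q⁵, p⁹q², p¹⁰q⁴}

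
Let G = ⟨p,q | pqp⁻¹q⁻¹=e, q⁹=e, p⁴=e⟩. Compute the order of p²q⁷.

Compute successive powers until reaching e:
  (p²q⁷)¹ = p²q⁷, (p²q⁷)² = q⁵, (p²q⁷)³ = p²q³, (p²q⁷)⁴ = q, (p²q⁷)⁵ = p²q⁸, (p²q⁷)⁶ = q⁶, (p²q⁷)⁷ = p²q⁴, (p²q⁷)⁸ = q², (p²q⁷)⁹ = p², (p²q⁷)¹⁰ = q⁷, (p²q⁷)¹¹ = p²q⁵, (p²q⁷)¹² = q³, (p²q⁷)¹³ = p²q, (p²q⁷)¹⁴ = q⁸, (p²q⁷)¹⁵ = p²q⁶, (p²q⁷)¹⁶ = q⁴, (p²q⁷)¹⁷ = p²q², (p²q⁷)¹⁸ = e.
The smallest positive k with (p²q⁷)ᵏ = e is 18.

Answer: 18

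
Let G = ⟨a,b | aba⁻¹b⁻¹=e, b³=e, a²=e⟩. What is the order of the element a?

Compute successive powers until reaching e:
  a¹ = a, a² = e.
The smallest positive k with aᵏ = e is 2.

Answer: 2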